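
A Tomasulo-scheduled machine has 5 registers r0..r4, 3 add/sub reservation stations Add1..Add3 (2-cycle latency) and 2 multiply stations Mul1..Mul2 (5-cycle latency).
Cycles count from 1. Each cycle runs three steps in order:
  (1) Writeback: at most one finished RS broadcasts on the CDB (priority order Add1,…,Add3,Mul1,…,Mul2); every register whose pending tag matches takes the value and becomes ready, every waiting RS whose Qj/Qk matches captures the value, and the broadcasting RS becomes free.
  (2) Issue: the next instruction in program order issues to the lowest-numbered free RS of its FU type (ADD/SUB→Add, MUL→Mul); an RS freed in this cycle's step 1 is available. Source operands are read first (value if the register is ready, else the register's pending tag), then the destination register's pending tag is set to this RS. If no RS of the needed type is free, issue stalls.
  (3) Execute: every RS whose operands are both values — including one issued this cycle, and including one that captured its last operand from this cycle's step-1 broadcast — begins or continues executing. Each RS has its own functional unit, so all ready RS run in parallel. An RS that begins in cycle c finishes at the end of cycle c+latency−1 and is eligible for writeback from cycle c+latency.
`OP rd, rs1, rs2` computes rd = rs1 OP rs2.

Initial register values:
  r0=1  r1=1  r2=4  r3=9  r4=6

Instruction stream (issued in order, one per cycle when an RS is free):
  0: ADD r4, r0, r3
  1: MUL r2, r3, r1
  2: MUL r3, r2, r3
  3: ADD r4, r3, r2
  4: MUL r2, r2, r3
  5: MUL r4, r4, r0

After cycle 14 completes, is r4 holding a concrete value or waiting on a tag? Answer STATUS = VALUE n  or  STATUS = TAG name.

STATUS = TAG Mul2

cycle 1: issue ADD r4<-Add1 // r0:1,r1:1,r2:4,r3:9,r4:Add1
cycle 2: issue MUL r2<-Mul1 // r0:1,r1:1,r2:Mul1,r3:9,r4:Add1
cycle 3: CDB Add1=10; issue MUL r3<-Mul2 // r0:1,r1:1,r2:Mul1,r3:Mul2,r4:10
cycle 4: issue ADD r4<-Add1 // r0:1,r1:1,r2:Mul1,r3:Mul2,r4:Add1
cycle 5: stall // r0:1,r1:1,r2:Mul1,r3:Mul2,r4:Add1
cycle 6: stall // r0:1,r1:1,r2:Mul1,r3:Mul2,r4:Add1
cycle 7: CDB Mul1=9; issue MUL r2<-Mul1 // r0:1,r1:1,r2:Mul1,r3:Mul2,r4:Add1
cycle 8: stall // r0:1,r1:1,r2:Mul1,r3:Mul2,r4:Add1
cycle 9: stall // r0:1,r1:1,r2:Mul1,r3:Mul2,r4:Add1
cycle 10: stall // r0:1,r1:1,r2:Mul1,r3:Mul2,r4:Add1
cycle 11: stall // r0:1,r1:1,r2:Mul1,r3:Mul2,r4:Add1
cycle 12: CDB Mul2=81; issue MUL r4<-Mul2 // r0:1,r1:1,r2:Mul1,r3:81,r4:Mul2
cycle 13: - // r0:1,r1:1,r2:Mul1,r3:81,r4:Mul2
cycle 14: CDB Add1=90 // r0:1,r1:1,r2:Mul1,r3:81,r4:Mul2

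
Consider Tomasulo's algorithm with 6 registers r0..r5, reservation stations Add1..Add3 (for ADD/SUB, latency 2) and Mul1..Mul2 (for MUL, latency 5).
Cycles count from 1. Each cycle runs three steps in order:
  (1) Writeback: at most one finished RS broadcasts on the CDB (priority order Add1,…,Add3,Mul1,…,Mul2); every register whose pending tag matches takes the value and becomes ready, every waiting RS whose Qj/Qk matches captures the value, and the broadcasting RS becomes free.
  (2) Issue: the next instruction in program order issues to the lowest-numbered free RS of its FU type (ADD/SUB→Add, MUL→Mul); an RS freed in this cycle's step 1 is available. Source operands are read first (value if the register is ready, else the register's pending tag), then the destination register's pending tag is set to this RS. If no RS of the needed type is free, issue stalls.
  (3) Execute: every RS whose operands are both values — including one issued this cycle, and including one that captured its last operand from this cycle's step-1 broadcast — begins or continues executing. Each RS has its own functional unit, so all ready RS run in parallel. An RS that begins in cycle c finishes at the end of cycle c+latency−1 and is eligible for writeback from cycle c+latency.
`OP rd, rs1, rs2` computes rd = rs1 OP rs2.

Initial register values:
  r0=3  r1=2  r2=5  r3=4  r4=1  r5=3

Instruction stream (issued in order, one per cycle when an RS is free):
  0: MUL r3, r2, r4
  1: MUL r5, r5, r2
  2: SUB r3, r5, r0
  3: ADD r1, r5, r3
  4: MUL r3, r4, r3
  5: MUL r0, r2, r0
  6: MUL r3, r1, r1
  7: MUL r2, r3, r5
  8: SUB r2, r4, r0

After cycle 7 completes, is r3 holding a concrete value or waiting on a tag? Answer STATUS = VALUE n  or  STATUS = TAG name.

STATUS = TAG Mul1

c1: issue MUL r3<-Mul1 | r0:3,r1:2,r2:5,r3:Mul1,r4:1,r5:3
c2: issue MUL r5<-Mul2 | r0:3,r1:2,r2:5,r3:Mul1,r4:1,r5:Mul2
c3: issue SUB r3<-Add1 | r0:3,r1:2,r2:5,r3:Add1,r4:1,r5:Mul2
c4: issue ADD r1<-Add2 | r0:3,r1:Add2,r2:5,r3:Add1,r4:1,r5:Mul2
c5: stall | r0:3,r1:Add2,r2:5,r3:Add1,r4:1,r5:Mul2
c6: CDB Mul1=5; issue MUL r3<-Mul1 | r0:3,r1:Add2,r2:5,r3:Mul1,r4:1,r5:Mul2
c7: CDB Mul2=15; issue MUL r0<-Mul2 | r0:Mul2,r1:Add2,r2:5,r3:Mul1,r4:1,r5:15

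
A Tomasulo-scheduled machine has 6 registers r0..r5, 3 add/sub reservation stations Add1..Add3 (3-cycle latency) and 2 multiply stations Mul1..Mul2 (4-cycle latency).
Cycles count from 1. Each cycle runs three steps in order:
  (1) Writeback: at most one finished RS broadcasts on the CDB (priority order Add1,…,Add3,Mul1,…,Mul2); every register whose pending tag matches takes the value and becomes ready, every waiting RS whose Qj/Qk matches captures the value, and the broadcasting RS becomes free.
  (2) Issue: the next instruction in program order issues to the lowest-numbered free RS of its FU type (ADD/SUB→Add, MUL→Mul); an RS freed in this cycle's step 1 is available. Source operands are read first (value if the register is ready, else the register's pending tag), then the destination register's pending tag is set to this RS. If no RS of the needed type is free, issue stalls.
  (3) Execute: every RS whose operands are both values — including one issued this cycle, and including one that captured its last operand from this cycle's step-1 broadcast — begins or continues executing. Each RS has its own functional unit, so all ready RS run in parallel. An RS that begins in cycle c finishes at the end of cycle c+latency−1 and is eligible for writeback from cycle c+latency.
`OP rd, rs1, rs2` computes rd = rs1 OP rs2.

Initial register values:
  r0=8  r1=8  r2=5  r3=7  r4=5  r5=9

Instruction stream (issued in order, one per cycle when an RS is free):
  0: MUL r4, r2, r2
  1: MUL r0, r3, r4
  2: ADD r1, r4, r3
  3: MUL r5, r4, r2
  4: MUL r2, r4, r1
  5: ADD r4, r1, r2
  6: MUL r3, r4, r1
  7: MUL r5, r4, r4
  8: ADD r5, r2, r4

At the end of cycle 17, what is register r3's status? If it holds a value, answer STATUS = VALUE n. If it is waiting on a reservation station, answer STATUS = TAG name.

STATUS = TAG Mul2

  c1: issue MUL r4<-Mul1  regs: r0:8,r1:8,r2:5,r3:7,r4:Mul1,r5:9
  c2: issue MUL r0<-Mul2  regs: r0:Mul2,r1:8,r2:5,r3:7,r4:Mul1,r5:9
  c3: issue ADD r1<-Add1  regs: r0:Mul2,r1:Add1,r2:5,r3:7,r4:Mul1,r5:9
  c4: stall  regs: r0:Mul2,r1:Add1,r2:5,r3:7,r4:Mul1,r5:9
  c5: CDB Mul1=25; issue MUL r5<-Mul1  regs: r0:Mul2,r1:Add1,r2:5,r3:7,r4:25,r5:Mul1
  c6: stall  regs: r0:Mul2,r1:Add1,r2:5,r3:7,r4:25,r5:Mul1
  c7: stall  regs: r0:Mul2,r1:Add1,r2:5,r3:7,r4:25,r5:Mul1
  c8: CDB Add1=32; stall  regs: r0:Mul2,r1:32,r2:5,r3:7,r4:25,r5:Mul1
  c9: CDB Mul1=125; issue MUL r2<-Mul1  regs: r0:Mul2,r1:32,r2:Mul1,r3:7,r4:25,r5:125
  c10: CDB Mul2=175; issue ADD r4<-Add1  regs: r0:175,r1:32,r2:Mul1,r3:7,r4:Add1,r5:125
  c11: issue MUL r3<-Mul2  regs: r0:175,r1:32,r2:Mul1,r3:Mul2,r4:Add1,r5:125
  c12: stall  regs: r0:175,r1:32,r2:Mul1,r3:Mul2,r4:Add1,r5:125
  c13: CDB Mul1=800; issue MUL r5<-Mul1  regs: r0:175,r1:32,r2:800,r3:Mul2,r4:Add1,r5:Mul1
  c14: issue ADD r5<-Add2  regs: r0:175,r1:32,r2:800,r3:Mul2,r4:Add1,r5:Add2
  c15: -  regs: r0:175,r1:32,r2:800,r3:Mul2,r4:Add1,r5:Add2
  c16: CDB Add1=832  regs: r0:175,r1:32,r2:800,r3:Mul2,r4:832,r5:Add2
  c17: -  regs: r0:175,r1:32,r2:800,r3:Mul2,r4:832,r5:Add2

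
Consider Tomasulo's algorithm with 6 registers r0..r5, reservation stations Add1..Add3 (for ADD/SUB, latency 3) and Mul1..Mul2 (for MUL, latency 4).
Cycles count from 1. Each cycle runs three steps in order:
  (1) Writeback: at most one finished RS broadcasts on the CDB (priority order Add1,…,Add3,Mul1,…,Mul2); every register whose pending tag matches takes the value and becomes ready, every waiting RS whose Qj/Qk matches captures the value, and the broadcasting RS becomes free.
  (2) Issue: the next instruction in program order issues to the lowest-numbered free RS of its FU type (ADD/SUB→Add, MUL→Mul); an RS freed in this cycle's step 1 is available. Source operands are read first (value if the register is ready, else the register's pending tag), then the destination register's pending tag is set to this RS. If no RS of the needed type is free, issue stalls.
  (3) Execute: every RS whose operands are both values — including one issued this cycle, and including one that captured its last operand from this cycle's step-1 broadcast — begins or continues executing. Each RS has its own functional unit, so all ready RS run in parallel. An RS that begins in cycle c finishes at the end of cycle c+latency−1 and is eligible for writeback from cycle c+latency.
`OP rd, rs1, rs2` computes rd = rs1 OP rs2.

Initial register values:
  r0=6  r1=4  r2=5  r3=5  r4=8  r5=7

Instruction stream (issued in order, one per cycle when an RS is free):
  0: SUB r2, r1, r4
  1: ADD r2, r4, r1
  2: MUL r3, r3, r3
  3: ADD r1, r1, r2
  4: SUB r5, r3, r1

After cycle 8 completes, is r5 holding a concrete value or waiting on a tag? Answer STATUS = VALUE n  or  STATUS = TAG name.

STATUS = TAG Add2

  c1: issue SUB r2<-Add1  regs: r0:6,r1:4,r2:Add1,r3:5,r4:8,r5:7
  c2: issue ADD r2<-Add2  regs: r0:6,r1:4,r2:Add2,r3:5,r4:8,r5:7
  c3: issue MUL r3<-Mul1  regs: r0:6,r1:4,r2:Add2,r3:Mul1,r4:8,r5:7
  c4: CDB Add1=-4; issue ADD r1<-Add1  regs: r0:6,r1:Add1,r2:Add2,r3:Mul1,r4:8,r5:7
  c5: CDB Add2=12; issue SUB r5<-Add2  regs: r0:6,r1:Add1,r2:12,r3:Mul1,r4:8,r5:Add2
  c6: -  regs: r0:6,r1:Add1,r2:12,r3:Mul1,r4:8,r5:Add2
  c7: CDB Mul1=25  regs: r0:6,r1:Add1,r2:12,r3:25,r4:8,r5:Add2
  c8: CDB Add1=16  regs: r0:6,r1:16,r2:12,r3:25,r4:8,r5:Add2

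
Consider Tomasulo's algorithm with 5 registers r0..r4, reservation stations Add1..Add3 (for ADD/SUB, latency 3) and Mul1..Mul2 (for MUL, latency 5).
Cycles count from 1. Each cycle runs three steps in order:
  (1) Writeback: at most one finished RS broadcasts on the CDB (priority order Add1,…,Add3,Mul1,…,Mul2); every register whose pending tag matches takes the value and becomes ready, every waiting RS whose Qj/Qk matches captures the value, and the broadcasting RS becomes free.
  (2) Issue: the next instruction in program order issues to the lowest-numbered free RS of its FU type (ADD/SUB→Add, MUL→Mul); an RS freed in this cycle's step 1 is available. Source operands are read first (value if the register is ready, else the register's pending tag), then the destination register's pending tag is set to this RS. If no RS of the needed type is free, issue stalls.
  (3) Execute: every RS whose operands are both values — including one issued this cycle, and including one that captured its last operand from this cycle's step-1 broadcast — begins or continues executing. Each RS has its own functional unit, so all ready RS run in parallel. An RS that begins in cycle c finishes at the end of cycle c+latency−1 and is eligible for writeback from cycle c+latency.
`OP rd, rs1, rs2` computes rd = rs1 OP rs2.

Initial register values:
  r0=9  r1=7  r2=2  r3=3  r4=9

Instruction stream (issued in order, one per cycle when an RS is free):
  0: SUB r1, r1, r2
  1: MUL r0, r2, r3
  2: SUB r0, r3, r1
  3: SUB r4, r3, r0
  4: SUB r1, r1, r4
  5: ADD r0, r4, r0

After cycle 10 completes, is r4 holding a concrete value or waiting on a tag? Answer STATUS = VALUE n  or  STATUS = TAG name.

c1: issue SUB r1<-Add1 | r0:9,r1:Add1,r2:2,r3:3,r4:9
c2: issue MUL r0<-Mul1 | r0:Mul1,r1:Add1,r2:2,r3:3,r4:9
c3: issue SUB r0<-Add2 | r0:Add2,r1:Add1,r2:2,r3:3,r4:9
c4: CDB Add1=5; issue SUB r4<-Add1 | r0:Add2,r1:5,r2:2,r3:3,r4:Add1
c5: issue SUB r1<-Add3 | r0:Add2,r1:Add3,r2:2,r3:3,r4:Add1
c6: stall | r0:Add2,r1:Add3,r2:2,r3:3,r4:Add1
c7: CDB Add2=-2; issue ADD r0<-Add2 | r0:Add2,r1:Add3,r2:2,r3:3,r4:Add1
c8: CDB Mul1=6 | r0:Add2,r1:Add3,r2:2,r3:3,r4:Add1
c9: - | r0:Add2,r1:Add3,r2:2,r3:3,r4:Add1
c10: CDB Add1=5 | r0:Add2,r1:Add3,r2:2,r3:3,r4:5

STATUS = VALUE 5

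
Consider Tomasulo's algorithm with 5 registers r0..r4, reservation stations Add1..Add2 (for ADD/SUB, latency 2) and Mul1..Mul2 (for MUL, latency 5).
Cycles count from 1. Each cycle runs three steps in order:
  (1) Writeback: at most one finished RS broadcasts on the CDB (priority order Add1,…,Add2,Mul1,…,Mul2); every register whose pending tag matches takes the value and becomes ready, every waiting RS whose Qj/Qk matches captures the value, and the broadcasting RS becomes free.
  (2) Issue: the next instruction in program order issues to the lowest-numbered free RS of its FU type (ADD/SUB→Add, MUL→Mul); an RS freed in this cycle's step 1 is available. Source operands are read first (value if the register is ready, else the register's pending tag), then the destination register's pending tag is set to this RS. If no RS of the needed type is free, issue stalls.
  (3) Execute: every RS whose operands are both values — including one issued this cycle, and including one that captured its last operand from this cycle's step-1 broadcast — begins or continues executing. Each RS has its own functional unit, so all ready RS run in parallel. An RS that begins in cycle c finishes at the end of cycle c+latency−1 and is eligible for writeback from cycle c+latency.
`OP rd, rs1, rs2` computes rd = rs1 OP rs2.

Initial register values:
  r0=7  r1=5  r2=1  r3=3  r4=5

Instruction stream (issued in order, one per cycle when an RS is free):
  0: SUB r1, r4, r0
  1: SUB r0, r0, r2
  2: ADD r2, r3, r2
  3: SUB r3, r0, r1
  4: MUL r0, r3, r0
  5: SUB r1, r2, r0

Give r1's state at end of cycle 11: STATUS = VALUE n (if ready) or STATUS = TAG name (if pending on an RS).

STATUS = TAG Add1

  c1: issue SUB r1<-Add1  regs: r0:7,r1:Add1,r2:1,r3:3,r4:5
  c2: issue SUB r0<-Add2  regs: r0:Add2,r1:Add1,r2:1,r3:3,r4:5
  c3: CDB Add1=-2; issue ADD r2<-Add1  regs: r0:Add2,r1:-2,r2:Add1,r3:3,r4:5
  c4: CDB Add2=6; issue SUB r3<-Add2  regs: r0:6,r1:-2,r2:Add1,r3:Add2,r4:5
  c5: CDB Add1=4; issue MUL r0<-Mul1  regs: r0:Mul1,r1:-2,r2:4,r3:Add2,r4:5
  c6: CDB Add2=8; issue SUB r1<-Add1  regs: r0:Mul1,r1:Add1,r2:4,r3:8,r4:5
  c7: -  regs: r0:Mul1,r1:Add1,r2:4,r3:8,r4:5
  c8: -  regs: r0:Mul1,r1:Add1,r2:4,r3:8,r4:5
  c9: -  regs: r0:Mul1,r1:Add1,r2:4,r3:8,r4:5
  c10: -  regs: r0:Mul1,r1:Add1,r2:4,r3:8,r4:5
  c11: CDB Mul1=48  regs: r0:48,r1:Add1,r2:4,r3:8,r4:5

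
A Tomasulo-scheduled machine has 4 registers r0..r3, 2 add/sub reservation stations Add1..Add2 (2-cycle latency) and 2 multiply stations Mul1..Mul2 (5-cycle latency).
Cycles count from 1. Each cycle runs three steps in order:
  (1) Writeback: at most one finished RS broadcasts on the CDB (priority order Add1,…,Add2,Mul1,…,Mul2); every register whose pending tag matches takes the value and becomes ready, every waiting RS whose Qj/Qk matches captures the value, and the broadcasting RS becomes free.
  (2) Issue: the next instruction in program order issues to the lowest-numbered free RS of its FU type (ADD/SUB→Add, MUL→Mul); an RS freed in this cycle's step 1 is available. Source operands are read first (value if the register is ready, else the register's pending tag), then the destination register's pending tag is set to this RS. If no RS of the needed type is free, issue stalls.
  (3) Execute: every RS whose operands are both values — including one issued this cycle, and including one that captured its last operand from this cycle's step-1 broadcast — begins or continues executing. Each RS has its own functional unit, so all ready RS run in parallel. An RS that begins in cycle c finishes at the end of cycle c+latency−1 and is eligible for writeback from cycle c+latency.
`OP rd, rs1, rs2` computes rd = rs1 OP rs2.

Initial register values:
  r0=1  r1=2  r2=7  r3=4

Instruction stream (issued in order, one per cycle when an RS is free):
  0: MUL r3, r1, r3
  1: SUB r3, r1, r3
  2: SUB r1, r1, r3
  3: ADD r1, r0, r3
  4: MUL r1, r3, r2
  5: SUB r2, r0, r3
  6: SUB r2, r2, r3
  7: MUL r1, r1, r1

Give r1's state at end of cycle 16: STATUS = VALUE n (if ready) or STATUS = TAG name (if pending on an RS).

  c1: issue MUL r3<-Mul1  regs: r0:1,r1:2,r2:7,r3:Mul1
  c2: issue SUB r3<-Add1  regs: r0:1,r1:2,r2:7,r3:Add1
  c3: issue SUB r1<-Add2  regs: r0:1,r1:Add2,r2:7,r3:Add1
  c4: stall  regs: r0:1,r1:Add2,r2:7,r3:Add1
  c5: stall  regs: r0:1,r1:Add2,r2:7,r3:Add1
  c6: CDB Mul1=8; stall  regs: r0:1,r1:Add2,r2:7,r3:Add1
  c7: stall  regs: r0:1,r1:Add2,r2:7,r3:Add1
  c8: CDB Add1=-6; issue ADD r1<-Add1  regs: r0:1,r1:Add1,r2:7,r3:-6
  c9: issue MUL r1<-Mul1  regs: r0:1,r1:Mul1,r2:7,r3:-6
  c10: CDB Add1=-5; issue SUB r2<-Add1  regs: r0:1,r1:Mul1,r2:Add1,r3:-6
  c11: CDB Add2=8; issue SUB r2<-Add2  regs: r0:1,r1:Mul1,r2:Add2,r3:-6
  c12: CDB Add1=7; issue MUL r1<-Mul2  regs: r0:1,r1:Mul2,r2:Add2,r3:-6
  c13: -  regs: r0:1,r1:Mul2,r2:Add2,r3:-6
  c14: CDB Add2=13  regs: r0:1,r1:Mul2,r2:13,r3:-6
  c15: CDB Mul1=-42  regs: r0:1,r1:Mul2,r2:13,r3:-6
  c16: -  regs: r0:1,r1:Mul2,r2:13,r3:-6

STATUS = TAG Mul2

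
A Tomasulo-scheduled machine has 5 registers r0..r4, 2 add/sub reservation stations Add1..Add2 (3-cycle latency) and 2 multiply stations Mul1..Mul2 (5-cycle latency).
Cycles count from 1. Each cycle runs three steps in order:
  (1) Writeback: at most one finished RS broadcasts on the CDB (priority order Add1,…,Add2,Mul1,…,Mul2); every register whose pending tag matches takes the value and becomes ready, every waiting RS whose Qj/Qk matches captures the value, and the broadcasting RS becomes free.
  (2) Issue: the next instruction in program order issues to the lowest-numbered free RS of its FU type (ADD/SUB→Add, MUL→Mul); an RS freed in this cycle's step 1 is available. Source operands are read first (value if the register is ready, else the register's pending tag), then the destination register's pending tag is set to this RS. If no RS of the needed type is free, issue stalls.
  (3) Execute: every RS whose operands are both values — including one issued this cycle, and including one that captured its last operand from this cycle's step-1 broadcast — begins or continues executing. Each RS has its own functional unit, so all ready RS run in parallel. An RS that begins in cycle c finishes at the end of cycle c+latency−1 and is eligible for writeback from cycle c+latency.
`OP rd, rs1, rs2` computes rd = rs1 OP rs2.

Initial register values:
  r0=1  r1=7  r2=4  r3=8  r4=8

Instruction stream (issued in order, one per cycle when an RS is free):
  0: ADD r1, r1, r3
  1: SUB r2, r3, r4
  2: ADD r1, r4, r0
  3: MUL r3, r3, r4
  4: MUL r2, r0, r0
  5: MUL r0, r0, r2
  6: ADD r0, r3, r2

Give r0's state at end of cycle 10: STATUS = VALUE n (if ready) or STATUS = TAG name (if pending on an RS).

STATUS = TAG Mul1

c1: issue ADD r1<-Add1 | r0:1,r1:Add1,r2:4,r3:8,r4:8
c2: issue SUB r2<-Add2 | r0:1,r1:Add1,r2:Add2,r3:8,r4:8
c3: stall | r0:1,r1:Add1,r2:Add2,r3:8,r4:8
c4: CDB Add1=15; issue ADD r1<-Add1 | r0:1,r1:Add1,r2:Add2,r3:8,r4:8
c5: CDB Add2=0; issue MUL r3<-Mul1 | r0:1,r1:Add1,r2:0,r3:Mul1,r4:8
c6: issue MUL r2<-Mul2 | r0:1,r1:Add1,r2:Mul2,r3:Mul1,r4:8
c7: CDB Add1=9; stall | r0:1,r1:9,r2:Mul2,r3:Mul1,r4:8
c8: stall | r0:1,r1:9,r2:Mul2,r3:Mul1,r4:8
c9: stall | r0:1,r1:9,r2:Mul2,r3:Mul1,r4:8
c10: CDB Mul1=64; issue MUL r0<-Mul1 | r0:Mul1,r1:9,r2:Mul2,r3:64,r4:8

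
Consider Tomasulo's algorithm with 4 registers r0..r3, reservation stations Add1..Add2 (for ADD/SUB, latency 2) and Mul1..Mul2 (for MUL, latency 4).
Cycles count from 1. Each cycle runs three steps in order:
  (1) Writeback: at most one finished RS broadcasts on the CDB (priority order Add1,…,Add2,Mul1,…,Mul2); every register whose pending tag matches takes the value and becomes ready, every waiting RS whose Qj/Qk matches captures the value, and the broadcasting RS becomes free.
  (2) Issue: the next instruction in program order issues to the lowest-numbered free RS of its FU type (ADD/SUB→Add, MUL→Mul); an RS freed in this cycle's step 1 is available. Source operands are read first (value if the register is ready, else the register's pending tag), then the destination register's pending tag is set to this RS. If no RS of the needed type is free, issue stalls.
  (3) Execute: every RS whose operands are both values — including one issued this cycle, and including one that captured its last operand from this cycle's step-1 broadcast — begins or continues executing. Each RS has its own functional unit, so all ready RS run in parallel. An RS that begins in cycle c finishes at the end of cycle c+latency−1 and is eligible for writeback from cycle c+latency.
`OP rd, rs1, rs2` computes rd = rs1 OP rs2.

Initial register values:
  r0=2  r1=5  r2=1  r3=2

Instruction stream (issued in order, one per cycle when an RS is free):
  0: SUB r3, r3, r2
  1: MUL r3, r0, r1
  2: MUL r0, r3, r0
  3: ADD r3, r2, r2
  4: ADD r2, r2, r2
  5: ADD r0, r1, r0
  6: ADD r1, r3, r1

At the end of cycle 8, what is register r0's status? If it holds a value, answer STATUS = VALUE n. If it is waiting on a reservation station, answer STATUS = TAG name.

STATUS = TAG Add1

c1: issue SUB r3<-Add1 | r0:2,r1:5,r2:1,r3:Add1
c2: issue MUL r3<-Mul1 | r0:2,r1:5,r2:1,r3:Mul1
c3: CDB Add1=1; issue MUL r0<-Mul2 | r0:Mul2,r1:5,r2:1,r3:Mul1
c4: issue ADD r3<-Add1 | r0:Mul2,r1:5,r2:1,r3:Add1
c5: issue ADD r2<-Add2 | r0:Mul2,r1:5,r2:Add2,r3:Add1
c6: CDB Add1=2; issue ADD r0<-Add1 | r0:Add1,r1:5,r2:Add2,r3:2
c7: CDB Add2=2; issue ADD r1<-Add2 | r0:Add1,r1:Add2,r2:2,r3:2
c8: CDB Mul1=10 | r0:Add1,r1:Add2,r2:2,r3:2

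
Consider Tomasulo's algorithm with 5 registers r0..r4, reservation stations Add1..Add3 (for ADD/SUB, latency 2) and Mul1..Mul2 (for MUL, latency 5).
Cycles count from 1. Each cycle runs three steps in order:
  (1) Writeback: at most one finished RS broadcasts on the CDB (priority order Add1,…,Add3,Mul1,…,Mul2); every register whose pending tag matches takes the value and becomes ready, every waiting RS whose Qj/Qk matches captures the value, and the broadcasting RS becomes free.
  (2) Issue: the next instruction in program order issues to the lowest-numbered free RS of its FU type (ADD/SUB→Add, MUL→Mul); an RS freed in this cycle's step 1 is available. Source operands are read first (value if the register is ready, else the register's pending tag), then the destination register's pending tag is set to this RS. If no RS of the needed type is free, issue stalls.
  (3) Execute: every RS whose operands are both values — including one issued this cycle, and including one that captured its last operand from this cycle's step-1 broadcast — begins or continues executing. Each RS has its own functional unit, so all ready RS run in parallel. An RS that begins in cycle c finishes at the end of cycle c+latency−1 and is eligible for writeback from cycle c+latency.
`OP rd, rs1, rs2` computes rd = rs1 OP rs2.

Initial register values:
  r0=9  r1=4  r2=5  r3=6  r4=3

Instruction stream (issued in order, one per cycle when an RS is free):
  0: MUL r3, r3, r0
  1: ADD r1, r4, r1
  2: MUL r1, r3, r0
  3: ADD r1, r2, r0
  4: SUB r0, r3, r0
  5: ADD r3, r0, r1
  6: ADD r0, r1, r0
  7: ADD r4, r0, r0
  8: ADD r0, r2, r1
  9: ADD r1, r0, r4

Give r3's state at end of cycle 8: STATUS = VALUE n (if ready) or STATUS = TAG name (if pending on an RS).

  c1: issue MUL r3<-Mul1  regs: r0:9,r1:4,r2:5,r3:Mul1,r4:3
  c2: issue ADD r1<-Add1  regs: r0:9,r1:Add1,r2:5,r3:Mul1,r4:3
  c3: issue MUL r1<-Mul2  regs: r0:9,r1:Mul2,r2:5,r3:Mul1,r4:3
  c4: CDB Add1=7; issue ADD r1<-Add1  regs: r0:9,r1:Add1,r2:5,r3:Mul1,r4:3
  c5: issue SUB r0<-Add2  regs: r0:Add2,r1:Add1,r2:5,r3:Mul1,r4:3
  c6: CDB Add1=14; issue ADD r3<-Add1  regs: r0:Add2,r1:14,r2:5,r3:Add1,r4:3
  c7: CDB Mul1=54; issue ADD r0<-Add3  regs: r0:Add3,r1:14,r2:5,r3:Add1,r4:3
  c8: stall  regs: r0:Add3,r1:14,r2:5,r3:Add1,r4:3

STATUS = TAG Add1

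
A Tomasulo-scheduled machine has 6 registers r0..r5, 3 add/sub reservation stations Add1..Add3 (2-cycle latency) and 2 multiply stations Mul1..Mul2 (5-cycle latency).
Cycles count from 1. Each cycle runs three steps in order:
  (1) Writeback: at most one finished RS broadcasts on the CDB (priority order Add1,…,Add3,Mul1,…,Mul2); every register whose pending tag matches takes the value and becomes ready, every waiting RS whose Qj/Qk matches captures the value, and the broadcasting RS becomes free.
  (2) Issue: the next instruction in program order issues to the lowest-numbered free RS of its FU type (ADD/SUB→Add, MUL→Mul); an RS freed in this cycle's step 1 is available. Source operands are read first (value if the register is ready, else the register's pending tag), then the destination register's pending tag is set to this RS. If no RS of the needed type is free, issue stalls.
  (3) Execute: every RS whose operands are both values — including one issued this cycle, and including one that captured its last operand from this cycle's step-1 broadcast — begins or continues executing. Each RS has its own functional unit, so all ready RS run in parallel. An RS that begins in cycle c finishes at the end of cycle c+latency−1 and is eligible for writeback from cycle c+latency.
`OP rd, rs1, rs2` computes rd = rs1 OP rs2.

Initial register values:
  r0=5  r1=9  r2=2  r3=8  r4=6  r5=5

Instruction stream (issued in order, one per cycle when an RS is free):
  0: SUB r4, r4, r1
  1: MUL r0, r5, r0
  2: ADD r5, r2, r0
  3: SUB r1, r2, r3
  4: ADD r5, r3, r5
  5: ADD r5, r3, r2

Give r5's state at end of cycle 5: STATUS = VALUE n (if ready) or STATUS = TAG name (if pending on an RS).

c1: issue SUB r4<-Add1 | r0:5,r1:9,r2:2,r3:8,r4:Add1,r5:5
c2: issue MUL r0<-Mul1 | r0:Mul1,r1:9,r2:2,r3:8,r4:Add1,r5:5
c3: CDB Add1=-3; issue ADD r5<-Add1 | r0:Mul1,r1:9,r2:2,r3:8,r4:-3,r5:Add1
c4: issue SUB r1<-Add2 | r0:Mul1,r1:Add2,r2:2,r3:8,r4:-3,r5:Add1
c5: issue ADD r5<-Add3 | r0:Mul1,r1:Add2,r2:2,r3:8,r4:-3,r5:Add3

STATUS = TAG Add3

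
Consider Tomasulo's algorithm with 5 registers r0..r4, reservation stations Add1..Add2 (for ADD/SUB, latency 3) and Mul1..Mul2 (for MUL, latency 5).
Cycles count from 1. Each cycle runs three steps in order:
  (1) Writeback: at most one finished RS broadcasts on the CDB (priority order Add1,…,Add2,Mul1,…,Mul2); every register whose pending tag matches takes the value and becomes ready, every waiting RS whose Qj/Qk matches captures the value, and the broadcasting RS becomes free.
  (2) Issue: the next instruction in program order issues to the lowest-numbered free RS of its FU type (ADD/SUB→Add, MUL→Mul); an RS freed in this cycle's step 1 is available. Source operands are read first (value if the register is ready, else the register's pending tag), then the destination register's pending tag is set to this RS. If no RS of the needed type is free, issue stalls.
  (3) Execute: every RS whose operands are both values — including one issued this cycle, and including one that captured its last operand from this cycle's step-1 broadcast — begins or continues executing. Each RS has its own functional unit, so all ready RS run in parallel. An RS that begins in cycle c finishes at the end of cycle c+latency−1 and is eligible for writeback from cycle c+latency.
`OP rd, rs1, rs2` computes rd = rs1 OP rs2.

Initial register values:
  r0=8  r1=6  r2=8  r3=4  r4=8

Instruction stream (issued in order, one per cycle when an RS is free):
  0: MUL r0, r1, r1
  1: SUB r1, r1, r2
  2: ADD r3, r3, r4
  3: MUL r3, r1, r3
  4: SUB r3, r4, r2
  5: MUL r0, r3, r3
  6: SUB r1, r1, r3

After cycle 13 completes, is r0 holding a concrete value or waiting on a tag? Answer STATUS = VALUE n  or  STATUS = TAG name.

cycle 1: issue MUL r0<-Mul1 // r0:Mul1,r1:6,r2:8,r3:4,r4:8
cycle 2: issue SUB r1<-Add1 // r0:Mul1,r1:Add1,r2:8,r3:4,r4:8
cycle 3: issue ADD r3<-Add2 // r0:Mul1,r1:Add1,r2:8,r3:Add2,r4:8
cycle 4: issue MUL r3<-Mul2 // r0:Mul1,r1:Add1,r2:8,r3:Mul2,r4:8
cycle 5: CDB Add1=-2; issue SUB r3<-Add1 // r0:Mul1,r1:-2,r2:8,r3:Add1,r4:8
cycle 6: CDB Add2=12; stall // r0:Mul1,r1:-2,r2:8,r3:Add1,r4:8
cycle 7: CDB Mul1=36; issue MUL r0<-Mul1 // r0:Mul1,r1:-2,r2:8,r3:Add1,r4:8
cycle 8: CDB Add1=0; issue SUB r1<-Add1 // r0:Mul1,r1:Add1,r2:8,r3:0,r4:8
cycle 9: - // r0:Mul1,r1:Add1,r2:8,r3:0,r4:8
cycle 10: - // r0:Mul1,r1:Add1,r2:8,r3:0,r4:8
cycle 11: CDB Add1=-2 // r0:Mul1,r1:-2,r2:8,r3:0,r4:8
cycle 12: CDB Mul2=-24 // r0:Mul1,r1:-2,r2:8,r3:0,r4:8
cycle 13: CDB Mul1=0 // r0:0,r1:-2,r2:8,r3:0,r4:8

STATUS = VALUE 0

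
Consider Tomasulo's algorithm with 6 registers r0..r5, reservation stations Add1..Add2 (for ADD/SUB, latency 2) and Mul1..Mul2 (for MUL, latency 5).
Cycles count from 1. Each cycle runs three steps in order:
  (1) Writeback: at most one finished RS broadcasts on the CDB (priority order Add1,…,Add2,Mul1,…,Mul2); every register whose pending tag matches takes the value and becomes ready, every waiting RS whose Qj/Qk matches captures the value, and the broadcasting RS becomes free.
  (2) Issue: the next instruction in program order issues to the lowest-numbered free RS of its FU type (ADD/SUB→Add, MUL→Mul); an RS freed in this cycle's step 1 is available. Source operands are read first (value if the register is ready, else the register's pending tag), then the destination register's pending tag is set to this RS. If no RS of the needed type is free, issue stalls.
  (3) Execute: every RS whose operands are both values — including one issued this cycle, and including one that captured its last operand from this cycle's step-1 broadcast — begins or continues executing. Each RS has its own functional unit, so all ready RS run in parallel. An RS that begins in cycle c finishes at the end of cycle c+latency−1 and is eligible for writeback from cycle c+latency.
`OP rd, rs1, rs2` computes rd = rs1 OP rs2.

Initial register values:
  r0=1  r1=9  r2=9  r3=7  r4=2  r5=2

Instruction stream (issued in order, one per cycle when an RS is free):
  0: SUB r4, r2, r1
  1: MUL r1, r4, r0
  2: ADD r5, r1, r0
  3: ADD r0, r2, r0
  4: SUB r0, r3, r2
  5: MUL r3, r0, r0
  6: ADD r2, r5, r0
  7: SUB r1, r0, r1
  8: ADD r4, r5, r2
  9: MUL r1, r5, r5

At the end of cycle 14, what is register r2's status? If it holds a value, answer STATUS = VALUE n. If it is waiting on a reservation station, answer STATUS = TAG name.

c1: issue SUB r4<-Add1 | r0:1,r1:9,r2:9,r3:7,r4:Add1,r5:2
c2: issue MUL r1<-Mul1 | r0:1,r1:Mul1,r2:9,r3:7,r4:Add1,r5:2
c3: CDB Add1=0; issue ADD r5<-Add1 | r0:1,r1:Mul1,r2:9,r3:7,r4:0,r5:Add1
c4: issue ADD r0<-Add2 | r0:Add2,r1:Mul1,r2:9,r3:7,r4:0,r5:Add1
c5: stall | r0:Add2,r1:Mul1,r2:9,r3:7,r4:0,r5:Add1
c6: CDB Add2=10; issue SUB r0<-Add2 | r0:Add2,r1:Mul1,r2:9,r3:7,r4:0,r5:Add1
c7: issue MUL r3<-Mul2 | r0:Add2,r1:Mul1,r2:9,r3:Mul2,r4:0,r5:Add1
c8: CDB Add2=-2; issue ADD r2<-Add2 | r0:-2,r1:Mul1,r2:Add2,r3:Mul2,r4:0,r5:Add1
c9: CDB Mul1=0; stall | r0:-2,r1:0,r2:Add2,r3:Mul2,r4:0,r5:Add1
c10: stall | r0:-2,r1:0,r2:Add2,r3:Mul2,r4:0,r5:Add1
c11: CDB Add1=1; issue SUB r1<-Add1 | r0:-2,r1:Add1,r2:Add2,r3:Mul2,r4:0,r5:1
c12: stall | r0:-2,r1:Add1,r2:Add2,r3:Mul2,r4:0,r5:1
c13: CDB Add1=-2; issue ADD r4<-Add1 | r0:-2,r1:-2,r2:Add2,r3:Mul2,r4:Add1,r5:1
c14: CDB Add2=-1; issue MUL r1<-Mul1 | r0:-2,r1:Mul1,r2:-1,r3:Mul2,r4:Add1,r5:1

STATUS = VALUE -1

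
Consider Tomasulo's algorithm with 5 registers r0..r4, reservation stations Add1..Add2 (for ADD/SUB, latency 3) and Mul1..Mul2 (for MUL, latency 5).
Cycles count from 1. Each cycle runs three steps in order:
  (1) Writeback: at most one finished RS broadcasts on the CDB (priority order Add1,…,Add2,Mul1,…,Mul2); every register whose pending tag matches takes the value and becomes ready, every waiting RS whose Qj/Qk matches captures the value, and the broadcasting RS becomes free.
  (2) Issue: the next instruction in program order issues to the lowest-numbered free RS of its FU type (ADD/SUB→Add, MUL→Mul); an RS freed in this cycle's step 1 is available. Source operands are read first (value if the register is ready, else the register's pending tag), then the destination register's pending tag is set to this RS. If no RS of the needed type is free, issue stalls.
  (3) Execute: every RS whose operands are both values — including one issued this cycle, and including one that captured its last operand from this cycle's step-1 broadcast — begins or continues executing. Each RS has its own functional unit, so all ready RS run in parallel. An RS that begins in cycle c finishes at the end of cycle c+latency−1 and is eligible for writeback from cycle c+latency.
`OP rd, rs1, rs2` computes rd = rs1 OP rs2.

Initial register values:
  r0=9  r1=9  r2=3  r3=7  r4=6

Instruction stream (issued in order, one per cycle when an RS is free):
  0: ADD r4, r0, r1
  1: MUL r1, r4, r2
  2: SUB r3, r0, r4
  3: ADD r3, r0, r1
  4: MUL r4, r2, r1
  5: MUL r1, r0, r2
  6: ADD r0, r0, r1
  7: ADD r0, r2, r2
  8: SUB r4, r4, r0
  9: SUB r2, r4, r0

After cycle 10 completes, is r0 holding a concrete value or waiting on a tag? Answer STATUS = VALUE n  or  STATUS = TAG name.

STATUS = TAG Add2

cycle 1: issue ADD r4<-Add1 // r0:9,r1:9,r2:3,r3:7,r4:Add1
cycle 2: issue MUL r1<-Mul1 // r0:9,r1:Mul1,r2:3,r3:7,r4:Add1
cycle 3: issue SUB r3<-Add2 // r0:9,r1:Mul1,r2:3,r3:Add2,r4:Add1
cycle 4: CDB Add1=18; issue ADD r3<-Add1 // r0:9,r1:Mul1,r2:3,r3:Add1,r4:18
cycle 5: issue MUL r4<-Mul2 // r0:9,r1:Mul1,r2:3,r3:Add1,r4:Mul2
cycle 6: stall // r0:9,r1:Mul1,r2:3,r3:Add1,r4:Mul2
cycle 7: CDB Add2=-9; stall // r0:9,r1:Mul1,r2:3,r3:Add1,r4:Mul2
cycle 8: stall // r0:9,r1:Mul1,r2:3,r3:Add1,r4:Mul2
cycle 9: CDB Mul1=54; issue MUL r1<-Mul1 // r0:9,r1:Mul1,r2:3,r3:Add1,r4:Mul2
cycle 10: issue ADD r0<-Add2 // r0:Add2,r1:Mul1,r2:3,r3:Add1,r4:Mul2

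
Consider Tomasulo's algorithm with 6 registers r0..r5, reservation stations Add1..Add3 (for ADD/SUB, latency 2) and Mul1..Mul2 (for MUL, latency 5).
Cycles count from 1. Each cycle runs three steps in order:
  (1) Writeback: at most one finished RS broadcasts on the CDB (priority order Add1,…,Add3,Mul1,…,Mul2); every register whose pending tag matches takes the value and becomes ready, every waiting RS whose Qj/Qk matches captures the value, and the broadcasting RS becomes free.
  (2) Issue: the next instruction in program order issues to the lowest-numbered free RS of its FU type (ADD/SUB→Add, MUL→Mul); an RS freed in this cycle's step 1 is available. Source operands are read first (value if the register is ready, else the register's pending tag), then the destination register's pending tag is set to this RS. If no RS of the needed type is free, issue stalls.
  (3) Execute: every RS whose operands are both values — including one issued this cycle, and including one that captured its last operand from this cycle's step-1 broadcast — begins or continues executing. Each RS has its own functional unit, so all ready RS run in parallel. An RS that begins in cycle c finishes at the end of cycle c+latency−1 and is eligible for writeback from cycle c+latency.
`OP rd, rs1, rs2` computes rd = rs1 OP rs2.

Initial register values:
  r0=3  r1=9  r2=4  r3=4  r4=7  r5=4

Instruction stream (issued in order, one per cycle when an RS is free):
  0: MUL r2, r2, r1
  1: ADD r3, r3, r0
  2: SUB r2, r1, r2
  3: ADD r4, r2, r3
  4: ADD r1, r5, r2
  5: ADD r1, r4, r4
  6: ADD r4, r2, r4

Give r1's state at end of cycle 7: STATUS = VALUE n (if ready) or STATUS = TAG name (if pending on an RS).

STATUS = TAG Add3

cycle 1: issue MUL r2<-Mul1 // r0:3,r1:9,r2:Mul1,r3:4,r4:7,r5:4
cycle 2: issue ADD r3<-Add1 // r0:3,r1:9,r2:Mul1,r3:Add1,r4:7,r5:4
cycle 3: issue SUB r2<-Add2 // r0:3,r1:9,r2:Add2,r3:Add1,r4:7,r5:4
cycle 4: CDB Add1=7; issue ADD r4<-Add1 // r0:3,r1:9,r2:Add2,r3:7,r4:Add1,r5:4
cycle 5: issue ADD r1<-Add3 // r0:3,r1:Add3,r2:Add2,r3:7,r4:Add1,r5:4
cycle 6: CDB Mul1=36; stall // r0:3,r1:Add3,r2:Add2,r3:7,r4:Add1,r5:4
cycle 7: stall // r0:3,r1:Add3,r2:Add2,r3:7,r4:Add1,r5:4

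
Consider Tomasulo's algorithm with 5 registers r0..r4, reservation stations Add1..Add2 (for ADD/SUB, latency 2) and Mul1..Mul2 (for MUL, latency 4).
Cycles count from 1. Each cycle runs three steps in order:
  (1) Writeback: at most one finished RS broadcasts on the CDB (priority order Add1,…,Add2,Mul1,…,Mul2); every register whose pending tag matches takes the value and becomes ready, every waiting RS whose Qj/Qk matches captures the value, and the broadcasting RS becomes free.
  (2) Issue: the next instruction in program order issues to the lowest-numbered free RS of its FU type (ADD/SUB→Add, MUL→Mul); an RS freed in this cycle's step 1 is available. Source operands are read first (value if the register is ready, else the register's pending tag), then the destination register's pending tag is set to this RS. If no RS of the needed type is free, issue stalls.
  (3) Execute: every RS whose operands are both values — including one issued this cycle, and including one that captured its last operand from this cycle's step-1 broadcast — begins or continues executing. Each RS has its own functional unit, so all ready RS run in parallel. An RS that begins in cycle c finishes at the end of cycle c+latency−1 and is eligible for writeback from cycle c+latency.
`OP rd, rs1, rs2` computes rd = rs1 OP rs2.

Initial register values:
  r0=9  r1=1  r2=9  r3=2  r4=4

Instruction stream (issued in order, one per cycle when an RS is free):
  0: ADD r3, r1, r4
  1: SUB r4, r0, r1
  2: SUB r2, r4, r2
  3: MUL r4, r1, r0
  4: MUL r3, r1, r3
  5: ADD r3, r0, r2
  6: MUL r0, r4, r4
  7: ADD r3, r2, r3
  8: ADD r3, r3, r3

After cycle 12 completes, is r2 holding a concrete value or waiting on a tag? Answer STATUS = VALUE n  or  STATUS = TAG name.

STATUS = VALUE -1

cycle 1: issue ADD r3<-Add1 // r0:9,r1:1,r2:9,r3:Add1,r4:4
cycle 2: issue SUB r4<-Add2 // r0:9,r1:1,r2:9,r3:Add1,r4:Add2
cycle 3: CDB Add1=5; issue SUB r2<-Add1 // r0:9,r1:1,r2:Add1,r3:5,r4:Add2
cycle 4: CDB Add2=8; issue MUL r4<-Mul1 // r0:9,r1:1,r2:Add1,r3:5,r4:Mul1
cycle 5: issue MUL r3<-Mul2 // r0:9,r1:1,r2:Add1,r3:Mul2,r4:Mul1
cycle 6: CDB Add1=-1; issue ADD r3<-Add1 // r0:9,r1:1,r2:-1,r3:Add1,r4:Mul1
cycle 7: stall // r0:9,r1:1,r2:-1,r3:Add1,r4:Mul1
cycle 8: CDB Add1=8; stall // r0:9,r1:1,r2:-1,r3:8,r4:Mul1
cycle 9: CDB Mul1=9; issue MUL r0<-Mul1 // r0:Mul1,r1:1,r2:-1,r3:8,r4:9
cycle 10: CDB Mul2=5; issue ADD r3<-Add1 // r0:Mul1,r1:1,r2:-1,r3:Add1,r4:9
cycle 11: issue ADD r3<-Add2 // r0:Mul1,r1:1,r2:-1,r3:Add2,r4:9
cycle 12: CDB Add1=7 // r0:Mul1,r1:1,r2:-1,r3:Add2,r4:9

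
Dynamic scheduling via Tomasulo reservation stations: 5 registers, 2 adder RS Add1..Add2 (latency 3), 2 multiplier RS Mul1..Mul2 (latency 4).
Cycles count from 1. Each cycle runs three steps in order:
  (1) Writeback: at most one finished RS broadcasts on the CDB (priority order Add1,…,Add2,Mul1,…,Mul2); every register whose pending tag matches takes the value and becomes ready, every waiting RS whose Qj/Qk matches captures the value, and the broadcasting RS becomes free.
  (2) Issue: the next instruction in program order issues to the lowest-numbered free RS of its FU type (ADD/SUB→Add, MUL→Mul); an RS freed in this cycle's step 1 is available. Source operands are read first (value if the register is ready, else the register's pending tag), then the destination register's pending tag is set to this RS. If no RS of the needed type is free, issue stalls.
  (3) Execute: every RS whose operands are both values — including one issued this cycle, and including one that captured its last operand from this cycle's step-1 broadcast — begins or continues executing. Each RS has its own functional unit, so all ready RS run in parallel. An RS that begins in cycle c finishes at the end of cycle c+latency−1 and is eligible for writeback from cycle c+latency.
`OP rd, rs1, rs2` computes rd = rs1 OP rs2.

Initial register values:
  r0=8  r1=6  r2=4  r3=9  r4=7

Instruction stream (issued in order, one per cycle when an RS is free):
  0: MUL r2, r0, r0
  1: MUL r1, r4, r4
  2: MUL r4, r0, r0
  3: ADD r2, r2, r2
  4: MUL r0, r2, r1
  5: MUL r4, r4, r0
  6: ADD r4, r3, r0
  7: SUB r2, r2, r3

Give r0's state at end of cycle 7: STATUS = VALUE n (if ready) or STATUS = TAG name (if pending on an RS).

STATUS = TAG Mul2

  c1: issue MUL r2<-Mul1  regs: r0:8,r1:6,r2:Mul1,r3:9,r4:7
  c2: issue MUL r1<-Mul2  regs: r0:8,r1:Mul2,r2:Mul1,r3:9,r4:7
  c3: stall  regs: r0:8,r1:Mul2,r2:Mul1,r3:9,r4:7
  c4: stall  regs: r0:8,r1:Mul2,r2:Mul1,r3:9,r4:7
  c5: CDB Mul1=64; issue MUL r4<-Mul1  regs: r0:8,r1:Mul2,r2:64,r3:9,r4:Mul1
  c6: CDB Mul2=49; issue ADD r2<-Add1  regs: r0:8,r1:49,r2:Add1,r3:9,r4:Mul1
  c7: issue MUL r0<-Mul2  regs: r0:Mul2,r1:49,r2:Add1,r3:9,r4:Mul1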